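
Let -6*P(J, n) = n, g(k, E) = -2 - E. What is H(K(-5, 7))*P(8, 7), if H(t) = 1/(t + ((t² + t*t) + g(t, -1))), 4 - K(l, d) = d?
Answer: -1/12 ≈ -0.083333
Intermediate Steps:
P(J, n) = -n/6
K(l, d) = 4 - d
H(t) = 1/(-1 + t + 2*t²) (H(t) = 1/(t + ((t² + t*t) + (-2 - 1*(-1)))) = 1/(t + ((t² + t²) + (-2 + 1))) = 1/(t + (2*t² - 1)) = 1/(t + (-1 + 2*t²)) = 1/(-1 + t + 2*t²))
H(K(-5, 7))*P(8, 7) = (-⅙*7)/(-1 + (4 - 1*7) + 2*(4 - 1*7)²) = -7/6/(-1 + (4 - 7) + 2*(4 - 7)²) = -7/6/(-1 - 3 + 2*(-3)²) = -7/6/(-1 - 3 + 2*9) = -7/6/(-1 - 3 + 18) = -7/6/14 = (1/14)*(-7/6) = -1/12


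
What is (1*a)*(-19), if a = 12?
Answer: -228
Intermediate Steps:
(1*a)*(-19) = (1*12)*(-19) = 12*(-19) = -228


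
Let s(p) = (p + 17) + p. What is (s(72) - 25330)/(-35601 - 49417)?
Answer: 25169/85018 ≈ 0.29604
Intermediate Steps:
s(p) = 17 + 2*p (s(p) = (17 + p) + p = 17 + 2*p)
(s(72) - 25330)/(-35601 - 49417) = ((17 + 2*72) - 25330)/(-35601 - 49417) = ((17 + 144) - 25330)/(-85018) = (161 - 25330)*(-1/85018) = -25169*(-1/85018) = 25169/85018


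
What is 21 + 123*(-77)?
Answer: -9450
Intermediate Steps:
21 + 123*(-77) = 21 - 9471 = -9450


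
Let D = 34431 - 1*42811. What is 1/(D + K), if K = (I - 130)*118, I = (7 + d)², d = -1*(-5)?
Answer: -1/6728 ≈ -0.00014863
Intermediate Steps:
d = 5
D = -8380 (D = 34431 - 42811 = -8380)
I = 144 (I = (7 + 5)² = 12² = 144)
K = 1652 (K = (144 - 130)*118 = 14*118 = 1652)
1/(D + K) = 1/(-8380 + 1652) = 1/(-6728) = -1/6728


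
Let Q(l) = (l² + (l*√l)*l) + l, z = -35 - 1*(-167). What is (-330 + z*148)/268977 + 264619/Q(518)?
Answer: 447722930855157/6442737938187502 + 264619*√518/138722471 ≈ 0.11291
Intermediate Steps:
z = 132 (z = -35 + 167 = 132)
Q(l) = l + l² + l^(5/2) (Q(l) = (l² + l^(3/2)*l) + l = (l² + l^(5/2)) + l = l + l² + l^(5/2))
(-330 + z*148)/268977 + 264619/Q(518) = (-330 + 132*148)/268977 + 264619/(518 + 518² + 518^(5/2)) = (-330 + 19536)*(1/268977) + 264619/(518 + 268324 + 268324*√518) = 19206*(1/268977) + 264619/(268842 + 268324*√518) = 6402/89659 + 264619/(268842 + 268324*√518)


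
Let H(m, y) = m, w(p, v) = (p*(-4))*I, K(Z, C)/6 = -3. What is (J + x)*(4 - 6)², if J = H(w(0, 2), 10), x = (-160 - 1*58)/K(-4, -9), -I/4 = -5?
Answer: 436/9 ≈ 48.444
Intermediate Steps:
I = 20 (I = -4*(-5) = 20)
K(Z, C) = -18 (K(Z, C) = 6*(-3) = -18)
w(p, v) = -80*p (w(p, v) = (p*(-4))*20 = -4*p*20 = -80*p)
x = 109/9 (x = (-160 - 1*58)/(-18) = (-160 - 58)*(-1/18) = -218*(-1/18) = 109/9 ≈ 12.111)
J = 0 (J = -80*0 = 0)
(J + x)*(4 - 6)² = (0 + 109/9)*(4 - 6)² = (109/9)*(-2)² = (109/9)*4 = 436/9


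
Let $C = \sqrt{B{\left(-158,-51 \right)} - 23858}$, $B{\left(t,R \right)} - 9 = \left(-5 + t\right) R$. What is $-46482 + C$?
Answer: $-46482 + 4 i \sqrt{971} \approx -46482.0 + 124.64 i$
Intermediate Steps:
$B{\left(t,R \right)} = 9 + R \left(-5 + t\right)$ ($B{\left(t,R \right)} = 9 + \left(-5 + t\right) R = 9 + R \left(-5 + t\right)$)
$C = 4 i \sqrt{971}$ ($C = \sqrt{\left(9 - -255 - -8058\right) - 23858} = \sqrt{\left(9 + 255 + 8058\right) - 23858} = \sqrt{8322 - 23858} = \sqrt{-15536} = 4 i \sqrt{971} \approx 124.64 i$)
$-46482 + C = -46482 + 4 i \sqrt{971}$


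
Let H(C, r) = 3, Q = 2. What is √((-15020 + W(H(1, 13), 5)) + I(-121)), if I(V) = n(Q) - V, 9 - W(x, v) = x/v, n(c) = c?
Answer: I*√372215/5 ≈ 122.02*I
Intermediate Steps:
W(x, v) = 9 - x/v
I(V) = 2 - V
√((-15020 + W(H(1, 13), 5)) + I(-121)) = √((-15020 + (9 - 1*3/5)) + (2 - 1*(-121))) = √((-15020 + (9 - 1*3*⅕)) + (2 + 121)) = √((-15020 + (9 - ⅗)) + 123) = √((-15020 + 42/5) + 123) = √(-75058/5 + 123) = √(-74443/5) = I*√372215/5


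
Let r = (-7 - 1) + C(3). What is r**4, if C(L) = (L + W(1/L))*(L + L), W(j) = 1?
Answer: 65536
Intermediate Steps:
C(L) = 2*L*(1 + L) (C(L) = (L + 1)*(L + L) = (1 + L)*(2*L) = 2*L*(1 + L))
r = 16 (r = (-7 - 1) + 2*3*(1 + 3) = -8 + 2*3*4 = -8 + 24 = 16)
r**4 = 16**4 = 65536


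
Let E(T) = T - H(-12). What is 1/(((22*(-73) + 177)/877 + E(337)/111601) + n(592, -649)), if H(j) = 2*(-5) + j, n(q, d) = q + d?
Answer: -97874077/5737985375 ≈ -0.017057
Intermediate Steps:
n(q, d) = d + q
H(j) = -10 + j
E(T) = 22 + T (E(T) = T - (-10 - 12) = T - 1*(-22) = T + 22 = 22 + T)
1/(((22*(-73) + 177)/877 + E(337)/111601) + n(592, -649)) = 1/(((22*(-73) + 177)/877 + (22 + 337)/111601) + (-649 + 592)) = 1/(((-1606 + 177)*(1/877) + 359*(1/111601)) - 57) = 1/((-1429*1/877 + 359/111601) - 57) = 1/((-1429/877 + 359/111601) - 57) = 1/(-159162986/97874077 - 57) = 1/(-5737985375/97874077) = -97874077/5737985375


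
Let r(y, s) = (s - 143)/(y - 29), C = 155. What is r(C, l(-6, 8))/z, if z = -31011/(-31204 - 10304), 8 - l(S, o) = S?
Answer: -99158/72359 ≈ -1.3704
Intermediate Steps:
l(S, o) = 8 - S
z = 10337/13836 (z = -31011/(-41508) = -31011*(-1/41508) = 10337/13836 ≈ 0.74711)
r(y, s) = (-143 + s)/(-29 + y)
r(C, l(-6, 8))/z = ((-143 + (8 - 1*(-6)))/(-29 + 155))/(10337/13836) = ((-143 + (8 + 6))/126)*(13836/10337) = ((-143 + 14)/126)*(13836/10337) = ((1/126)*(-129))*(13836/10337) = -43/42*13836/10337 = -99158/72359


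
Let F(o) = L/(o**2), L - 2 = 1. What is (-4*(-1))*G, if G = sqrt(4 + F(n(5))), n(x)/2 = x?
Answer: 2*sqrt(403)/5 ≈ 8.0299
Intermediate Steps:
L = 3 (L = 2 + 1 = 3)
n(x) = 2*x
F(o) = 3/o**2 (F(o) = 3/(o**2) = 3/o**2)
G = sqrt(403)/10 (G = sqrt(4 + 3/(2*5)**2) = sqrt(4 + 3/10**2) = sqrt(4 + 3*(1/100)) = sqrt(4 + 3/100) = sqrt(403/100) = sqrt(403)/10 ≈ 2.0075)
(-4*(-1))*G = (-4*(-1))*(sqrt(403)/10) = 4*(sqrt(403)/10) = 2*sqrt(403)/5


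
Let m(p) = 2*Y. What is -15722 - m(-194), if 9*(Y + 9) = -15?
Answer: -47102/3 ≈ -15701.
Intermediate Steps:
Y = -32/3 (Y = -9 + (⅑)*(-15) = -9 - 5/3 = -32/3 ≈ -10.667)
m(p) = -64/3 (m(p) = 2*(-32/3) = -64/3)
-15722 - m(-194) = -15722 - 1*(-64/3) = -15722 + 64/3 = -47102/3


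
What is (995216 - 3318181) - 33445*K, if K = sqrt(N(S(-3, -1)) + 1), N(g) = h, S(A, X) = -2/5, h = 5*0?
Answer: -2356410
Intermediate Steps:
h = 0
S(A, X) = -2/5 (S(A, X) = -2*1/5 = -2/5)
N(g) = 0
K = 1 (K = sqrt(0 + 1) = sqrt(1) = 1)
(995216 - 3318181) - 33445*K = (995216 - 3318181) - 33445*1 = -2322965 - 33445 = -2356410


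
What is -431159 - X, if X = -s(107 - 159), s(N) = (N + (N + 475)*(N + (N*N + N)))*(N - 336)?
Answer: -427133383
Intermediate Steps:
s(N) = (-336 + N)*(N + (475 + N)*(N**2 + 2*N)) (s(N) = (N + (475 + N)*(N + (N**2 + N)))*(-336 + N) = (N + (475 + N)*(N + (N + N**2)))*(-336 + N) = (N + (475 + N)*(N**2 + 2*N))*(-336 + N) = (-336 + N)*(N + (475 + N)*(N**2 + 2*N)))
X = 426702224 (X = -(107 - 159)*(-319536 + (107 - 159)**3 - 159321*(107 - 159) + 141*(107 - 159)**2) = -(-52)*(-319536 + (-52)**3 - 159321*(-52) + 141*(-52)**2) = -(-52)*(-319536 - 140608 + 8284692 + 141*2704) = -(-52)*(-319536 - 140608 + 8284692 + 381264) = -(-52)*8205812 = -1*(-426702224) = 426702224)
-431159 - X = -431159 - 1*426702224 = -431159 - 426702224 = -427133383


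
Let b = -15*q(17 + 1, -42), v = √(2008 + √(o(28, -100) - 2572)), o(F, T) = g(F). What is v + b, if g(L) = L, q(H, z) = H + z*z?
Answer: -26730 + 2*√(502 + I*√159) ≈ -26685.0 + 0.56275*I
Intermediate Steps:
q(H, z) = H + z²
o(F, T) = F
v = √(2008 + 4*I*√159) (v = √(2008 + √(28 - 2572)) = √(2008 + √(-2544)) = √(2008 + 4*I*√159) ≈ 44.814 + 0.5627*I)
b = -26730 (b = -15*((17 + 1) + (-42)²) = -15*(18 + 1764) = -15*1782 = -26730)
v + b = 2*√(502 + I*√159) - 26730 = -26730 + 2*√(502 + I*√159)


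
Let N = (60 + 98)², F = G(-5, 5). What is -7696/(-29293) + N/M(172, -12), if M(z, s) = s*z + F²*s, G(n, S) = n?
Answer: -178269277/17312163 ≈ -10.297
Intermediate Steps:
F = -5
N = 24964 (N = 158² = 24964)
M(z, s) = 25*s + s*z (M(z, s) = s*z + (-5)²*s = s*z + 25*s = 25*s + s*z)
-7696/(-29293) + N/M(172, -12) = -7696/(-29293) + 24964/((-12*(25 + 172))) = -7696*(-1/29293) + 24964/((-12*197)) = 7696/29293 + 24964/(-2364) = 7696/29293 + 24964*(-1/2364) = 7696/29293 - 6241/591 = -178269277/17312163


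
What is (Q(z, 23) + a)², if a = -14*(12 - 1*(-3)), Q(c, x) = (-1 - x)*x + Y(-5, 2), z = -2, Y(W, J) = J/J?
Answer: 579121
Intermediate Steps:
Y(W, J) = 1
Q(c, x) = 1 + x*(-1 - x) (Q(c, x) = (-1 - x)*x + 1 = x*(-1 - x) + 1 = 1 + x*(-1 - x))
a = -210 (a = -14*(12 + 3) = -14*15 = -210)
(Q(z, 23) + a)² = ((1 - 1*23 - 1*23²) - 210)² = ((1 - 23 - 1*529) - 210)² = ((1 - 23 - 529) - 210)² = (-551 - 210)² = (-761)² = 579121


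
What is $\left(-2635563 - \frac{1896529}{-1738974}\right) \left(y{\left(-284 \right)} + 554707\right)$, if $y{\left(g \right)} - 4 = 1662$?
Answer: $- \frac{2549954065289313709}{1738974} \approx -1.4664 \cdot 10^{12}$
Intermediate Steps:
$y{\left(g \right)} = 1666$ ($y{\left(g \right)} = 4 + 1662 = 1666$)
$\left(-2635563 - \frac{1896529}{-1738974}\right) \left(y{\left(-284 \right)} + 554707\right) = \left(-2635563 - \frac{1896529}{-1738974}\right) \left(1666 + 554707\right) = \left(-2635563 - - \frac{1896529}{1738974}\right) 556373 = \left(-2635563 + \frac{1896529}{1738974}\right) 556373 = \left(- \frac{4583173635833}{1738974}\right) 556373 = - \frac{2549954065289313709}{1738974}$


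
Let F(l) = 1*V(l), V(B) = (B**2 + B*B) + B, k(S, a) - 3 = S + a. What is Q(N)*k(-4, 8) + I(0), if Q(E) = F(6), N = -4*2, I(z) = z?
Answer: 546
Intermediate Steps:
k(S, a) = 3 + S + a (k(S, a) = 3 + (S + a) = 3 + S + a)
V(B) = B + 2*B**2 (V(B) = (B**2 + B**2) + B = 2*B**2 + B = B + 2*B**2)
F(l) = l*(1 + 2*l) (F(l) = 1*(l*(1 + 2*l)) = l*(1 + 2*l))
N = -8
Q(E) = 78 (Q(E) = 6*(1 + 2*6) = 6*(1 + 12) = 6*13 = 78)
Q(N)*k(-4, 8) + I(0) = 78*(3 - 4 + 8) + 0 = 78*7 + 0 = 546 + 0 = 546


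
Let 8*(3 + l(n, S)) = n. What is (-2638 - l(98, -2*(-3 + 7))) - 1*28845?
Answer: -125969/4 ≈ -31492.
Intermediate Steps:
l(n, S) = -3 + n/8
(-2638 - l(98, -2*(-3 + 7))) - 1*28845 = (-2638 - (-3 + (⅛)*98)) - 1*28845 = (-2638 - (-3 + 49/4)) - 28845 = (-2638 - 1*37/4) - 28845 = (-2638 - 37/4) - 28845 = -10589/4 - 28845 = -125969/4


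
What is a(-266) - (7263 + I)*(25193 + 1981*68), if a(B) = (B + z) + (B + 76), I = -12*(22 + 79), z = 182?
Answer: -967561225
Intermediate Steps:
I = -1212 (I = -12*101 = -1212)
a(B) = 258 + 2*B (a(B) = (B + 182) + (B + 76) = (182 + B) + (76 + B) = 258 + 2*B)
a(-266) - (7263 + I)*(25193 + 1981*68) = (258 + 2*(-266)) - (7263 - 1212)*(25193 + 1981*68) = (258 - 532) - 6051*(25193 + 134708) = -274 - 6051*159901 = -274 - 1*967560951 = -274 - 967560951 = -967561225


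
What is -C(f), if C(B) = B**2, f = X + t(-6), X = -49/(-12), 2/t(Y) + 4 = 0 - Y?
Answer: -3721/144 ≈ -25.840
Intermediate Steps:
t(Y) = 2/(-4 - Y) (t(Y) = 2/(-4 + (0 - Y)) = 2/(-4 - Y))
X = 49/12 (X = -49*(-1/12) = 49/12 ≈ 4.0833)
f = 61/12 (f = 49/12 - 2/(4 - 6) = 49/12 - 2/(-2) = 49/12 - 2*(-1/2) = 49/12 + 1 = 61/12 ≈ 5.0833)
-C(f) = -(61/12)**2 = -1*3721/144 = -3721/144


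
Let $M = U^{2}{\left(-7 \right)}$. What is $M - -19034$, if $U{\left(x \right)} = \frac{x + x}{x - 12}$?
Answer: $\frac{6871470}{361} \approx 19035.0$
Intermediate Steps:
$U{\left(x \right)} = \frac{2 x}{-12 + x}$
$M = \frac{196}{361}$ ($M = \left(2 \left(-7\right) \frac{1}{-12 - 7}\right)^{2} = \left(2 \left(-7\right) \frac{1}{-19}\right)^{2} = \left(2 \left(-7\right) \left(- \frac{1}{19}\right)\right)^{2} = \left(\frac{14}{19}\right)^{2} = \frac{196}{361} \approx 0.54294$)
$M - -19034 = \frac{196}{361} - -19034 = \frac{196}{361} + 19034 = \frac{6871470}{361}$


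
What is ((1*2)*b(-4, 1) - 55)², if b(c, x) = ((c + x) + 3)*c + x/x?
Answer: 2809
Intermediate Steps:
b(c, x) = 1 + c*(3 + c + x) (b(c, x) = (3 + c + x)*c + 1 = c*(3 + c + x) + 1 = 1 + c*(3 + c + x))
((1*2)*b(-4, 1) - 55)² = ((1*2)*(1 + (-4)² + 3*(-4) - 4*1) - 55)² = (2*(1 + 16 - 12 - 4) - 55)² = (2*1 - 55)² = (2 - 55)² = (-53)² = 2809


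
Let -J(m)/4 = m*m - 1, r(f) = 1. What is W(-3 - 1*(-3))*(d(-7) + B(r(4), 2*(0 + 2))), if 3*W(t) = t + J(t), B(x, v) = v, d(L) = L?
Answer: -4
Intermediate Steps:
J(m) = 4 - 4*m² (J(m) = -4*(m*m - 1) = -4*(m² - 1) = -4*(-1 + m²) = 4 - 4*m²)
W(t) = 4/3 - 4*t²/3 + t/3 (W(t) = (t + (4 - 4*t²))/3 = (4 + t - 4*t²)/3 = 4/3 - 4*t²/3 + t/3)
W(-3 - 1*(-3))*(d(-7) + B(r(4), 2*(0 + 2))) = (4/3 - 4*(-3 - 1*(-3))²/3 + (-3 - 1*(-3))/3)*(-7 + 2*(0 + 2)) = (4/3 - 4*(-3 + 3)²/3 + (-3 + 3)/3)*(-7 + 2*2) = (4/3 - 4/3*0² + (⅓)*0)*(-7 + 4) = (4/3 - 4/3*0 + 0)*(-3) = (4/3 + 0 + 0)*(-3) = (4/3)*(-3) = -4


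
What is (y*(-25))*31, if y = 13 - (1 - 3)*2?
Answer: -13175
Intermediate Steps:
y = 17 (y = 13 - (-2)*2 = 13 - 1*(-4) = 13 + 4 = 17)
(y*(-25))*31 = (17*(-25))*31 = -425*31 = -13175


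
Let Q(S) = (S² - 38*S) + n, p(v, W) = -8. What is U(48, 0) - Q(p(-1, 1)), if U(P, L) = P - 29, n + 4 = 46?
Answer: -391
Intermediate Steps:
n = 42 (n = -4 + 46 = 42)
U(P, L) = -29 + P
Q(S) = 42 + S² - 38*S (Q(S) = (S² - 38*S) + 42 = 42 + S² - 38*S)
U(48, 0) - Q(p(-1, 1)) = (-29 + 48) - (42 + (-8)² - 38*(-8)) = 19 - (42 + 64 + 304) = 19 - 1*410 = 19 - 410 = -391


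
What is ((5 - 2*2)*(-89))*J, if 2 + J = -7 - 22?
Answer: 2759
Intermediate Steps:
J = -31 (J = -2 + (-7 - 22) = -2 - 29 = -31)
((5 - 2*2)*(-89))*J = ((5 - 2*2)*(-89))*(-31) = ((5 - 4)*(-89))*(-31) = (1*(-89))*(-31) = -89*(-31) = 2759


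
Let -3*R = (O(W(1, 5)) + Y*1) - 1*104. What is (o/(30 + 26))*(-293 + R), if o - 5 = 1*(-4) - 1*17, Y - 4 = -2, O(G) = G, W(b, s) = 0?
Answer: 74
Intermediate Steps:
Y = 2 (Y = 4 - 2 = 2)
R = 34 (R = -((0 + 2*1) - 1*104)/3 = -((0 + 2) - 104)/3 = -(2 - 104)/3 = -⅓*(-102) = 34)
o = -16 (o = 5 + (1*(-4) - 1*17) = 5 + (-4 - 17) = 5 - 21 = -16)
(o/(30 + 26))*(-293 + R) = (-16/(30 + 26))*(-293 + 34) = -16/56*(-259) = -16*1/56*(-259) = -2/7*(-259) = 74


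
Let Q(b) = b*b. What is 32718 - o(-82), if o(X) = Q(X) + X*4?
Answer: 26322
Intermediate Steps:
Q(b) = b²
o(X) = X² + 4*X (o(X) = X² + X*4 = X² + 4*X)
32718 - o(-82) = 32718 - (-82)*(4 - 82) = 32718 - (-82)*(-78) = 32718 - 1*6396 = 32718 - 6396 = 26322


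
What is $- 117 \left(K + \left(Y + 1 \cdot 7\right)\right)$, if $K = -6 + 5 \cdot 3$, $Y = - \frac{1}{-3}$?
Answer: $-1911$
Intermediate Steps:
$Y = \frac{1}{3}$ ($Y = \left(-1\right) \left(- \frac{1}{3}\right) = \frac{1}{3} \approx 0.33333$)
$K = 9$ ($K = -6 + 15 = 9$)
$- 117 \left(K + \left(Y + 1 \cdot 7\right)\right) = - 117 \left(9 + \left(\frac{1}{3} + 1 \cdot 7\right)\right) = - 117 \left(9 + \left(\frac{1}{3} + 7\right)\right) = - 117 \left(9 + \frac{22}{3}\right) = \left(-117\right) \frac{49}{3} = -1911$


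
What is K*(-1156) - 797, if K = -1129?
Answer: 1304327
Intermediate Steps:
K*(-1156) - 797 = -1129*(-1156) - 797 = 1305124 - 797 = 1304327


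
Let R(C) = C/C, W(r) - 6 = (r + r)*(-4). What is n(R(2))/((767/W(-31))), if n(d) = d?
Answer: 254/767 ≈ 0.33116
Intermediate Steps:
W(r) = 6 - 8*r (W(r) = 6 + (r + r)*(-4) = 6 + (2*r)*(-4) = 6 - 8*r)
R(C) = 1
n(R(2))/((767/W(-31))) = 1/(767/(6 - 8*(-31))) = 1/(767/(6 + 248)) = 1/(767/254) = 1*(254/767) = 254/767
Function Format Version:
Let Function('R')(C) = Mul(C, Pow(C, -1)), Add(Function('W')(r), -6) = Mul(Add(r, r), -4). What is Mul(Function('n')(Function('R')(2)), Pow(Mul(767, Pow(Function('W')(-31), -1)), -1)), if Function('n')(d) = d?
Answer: Rational(254, 767) ≈ 0.33116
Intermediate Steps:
Function('W')(r) = Add(6, Mul(-8, r)) (Function('W')(r) = Add(6, Mul(Add(r, r), -4)) = Add(6, Mul(Mul(2, r), -4)) = Add(6, Mul(-8, r)))
Function('R')(C) = 1
Mul(Function('n')(Function('R')(2)), Pow(Mul(767, Pow(Function('W')(-31), -1)), -1)) = Mul(1, Pow(Mul(767, Pow(Add(6, Mul(-8, -31)), -1)), -1)) = Mul(1, Pow(Mul(767, Pow(Add(6, 248), -1)), -1)) = Mul(1, Pow(Mul(767, Pow(254, -1)), -1)) = Mul(1, Pow(Mul(767, Rational(1, 254)), -1)) = Mul(1, Pow(Rational(767, 254), -1)) = Mul(1, Rational(254, 767)) = Rational(254, 767)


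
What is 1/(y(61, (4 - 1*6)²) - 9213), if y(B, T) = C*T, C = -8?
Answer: -1/9245 ≈ -0.00010817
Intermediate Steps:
y(B, T) = -8*T
1/(y(61, (4 - 1*6)²) - 9213) = 1/(-8*(4 - 1*6)² - 9213) = 1/(-8*(4 - 6)² - 9213) = 1/(-8*(-2)² - 9213) = 1/(-8*4 - 9213) = 1/(-32 - 9213) = 1/(-9245) = -1/9245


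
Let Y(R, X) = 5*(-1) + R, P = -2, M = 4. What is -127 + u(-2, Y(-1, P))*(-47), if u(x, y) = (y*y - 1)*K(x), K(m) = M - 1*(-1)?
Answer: -8352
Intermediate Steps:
K(m) = 5 (K(m) = 4 - 1*(-1) = 4 + 1 = 5)
Y(R, X) = -5 + R
u(x, y) = -5 + 5*y² (u(x, y) = (y*y - 1)*5 = (y² - 1)*5 = (-1 + y²)*5 = -5 + 5*y²)
-127 + u(-2, Y(-1, P))*(-47) = -127 + (-5 + 5*(-5 - 1)²)*(-47) = -127 + (-5 + 5*(-6)²)*(-47) = -127 + (-5 + 5*36)*(-47) = -127 + (-5 + 180)*(-47) = -127 + 175*(-47) = -127 - 8225 = -8352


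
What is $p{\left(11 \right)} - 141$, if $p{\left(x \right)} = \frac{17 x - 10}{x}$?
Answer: $- \frac{1374}{11} \approx -124.91$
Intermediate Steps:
$p{\left(x \right)} = \frac{-10 + 17 x}{x}$
$p{\left(11 \right)} - 141 = \left(17 - \frac{10}{11}\right) - 141 = \frac{177}{11} - 141 = - \frac{1374}{11}$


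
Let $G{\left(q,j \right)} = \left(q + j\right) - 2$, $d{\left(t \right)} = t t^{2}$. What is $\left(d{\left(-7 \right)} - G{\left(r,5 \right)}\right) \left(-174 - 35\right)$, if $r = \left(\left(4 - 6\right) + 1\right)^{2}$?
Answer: $72523$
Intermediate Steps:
$d{\left(t \right)} = t^{3}$
$r = 1$ ($r = \left(\left(4 - 6\right) + 1\right)^{2} = \left(-2 + 1\right)^{2} = \left(-1\right)^{2} = 1$)
$G{\left(q,j \right)} = -2 + j + q$ ($G{\left(q,j \right)} = \left(j + q\right) - 2 = -2 + j + q$)
$\left(d{\left(-7 \right)} - G{\left(r,5 \right)}\right) \left(-174 - 35\right) = \left(\left(-7\right)^{3} - \left(-2 + 5 + 1\right)\right) \left(-174 - 35\right) = \left(-343 - 4\right) \left(-174 - 35\right) = \left(-343 - 4\right) \left(-209\right) = \left(-347\right) \left(-209\right) = 72523$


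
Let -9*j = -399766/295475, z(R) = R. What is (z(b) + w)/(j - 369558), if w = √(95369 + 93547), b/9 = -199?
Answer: 4762761525/982755950684 - 2659275*√47229/491377975342 ≈ 0.0036702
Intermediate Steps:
b = -1791 (b = 9*(-199) = -1791)
w = 2*√47229 (w = √188916 = 2*√47229 ≈ 434.64)
j = 399766/2659275 (j = -(-399766)/(9*295475) = -⅑*(-399766/295475) = 399766/2659275 ≈ 0.15033)
(z(b) + w)/(j - 369558) = (-1791 + 2*√47229)/(399766/2659275 - 369558) = (-1791 + 2*√47229)/(-982755950684/2659275) = (-1791 + 2*√47229)*(-2659275/982755950684) = 4762761525/982755950684 - 2659275*√47229/491377975342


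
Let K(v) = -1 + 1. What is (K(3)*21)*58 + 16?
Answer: 16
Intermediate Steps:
K(v) = 0
(K(3)*21)*58 + 16 = (0*21)*58 + 16 = 0*58 + 16 = 0 + 16 = 16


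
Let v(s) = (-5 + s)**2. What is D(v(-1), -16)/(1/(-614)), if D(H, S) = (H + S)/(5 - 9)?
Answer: 3070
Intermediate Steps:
D(H, S) = -H/4 - S/4 (D(H, S) = (H + S)/(-4) = (H + S)*(-1/4) = -H/4 - S/4)
D(v(-1), -16)/(1/(-614)) = (-(-5 - 1)**2/4 - 1/4*(-16))/(1/(-614)) = (-1/4*(-6)**2 + 4)/(-1/614) = (-1/4*36 + 4)*(-614) = (-9 + 4)*(-614) = -5*(-614) = 3070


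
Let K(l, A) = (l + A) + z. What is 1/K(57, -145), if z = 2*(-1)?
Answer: -1/90 ≈ -0.011111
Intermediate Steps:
z = -2
K(l, A) = -2 + A + l (K(l, A) = (l + A) - 2 = (A + l) - 2 = -2 + A + l)
1/K(57, -145) = 1/(-2 - 145 + 57) = 1/(-90) = -1/90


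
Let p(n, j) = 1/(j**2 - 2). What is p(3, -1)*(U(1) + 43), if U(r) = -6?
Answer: -37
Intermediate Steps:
p(n, j) = 1/(-2 + j**2)
p(3, -1)*(U(1) + 43) = (-6 + 43)/(-2 + (-1)**2) = 37/(-2 + 1) = 37/(-1) = -1*37 = -37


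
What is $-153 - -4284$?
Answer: $4131$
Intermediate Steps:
$-153 - -4284 = -153 + 4284 = 4131$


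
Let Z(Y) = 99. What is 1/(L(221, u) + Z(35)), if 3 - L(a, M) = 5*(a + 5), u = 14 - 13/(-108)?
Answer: -1/1028 ≈ -0.00097276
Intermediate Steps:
u = 1525/108 (u = 14 - 13*(-1)/108 = 14 - 1*(-13/108) = 14 + 13/108 = 1525/108 ≈ 14.120)
L(a, M) = -22 - 5*a (L(a, M) = 3 - 5*(a + 5) = 3 - 5*(5 + a) = 3 - (25 + 5*a) = 3 + (-25 - 5*a) = -22 - 5*a)
1/(L(221, u) + Z(35)) = 1/((-22 - 5*221) + 99) = 1/((-22 - 1105) + 99) = 1/(-1127 + 99) = 1/(-1028) = -1/1028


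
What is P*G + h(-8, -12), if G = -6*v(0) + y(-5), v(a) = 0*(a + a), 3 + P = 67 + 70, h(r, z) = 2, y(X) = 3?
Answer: 404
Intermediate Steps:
P = 134 (P = -3 + (67 + 70) = -3 + 137 = 134)
v(a) = 0 (v(a) = 0*(2*a) = 0)
G = 3 (G = -6*0 + 3 = 0 + 3 = 3)
P*G + h(-8, -12) = 134*3 + 2 = 402 + 2 = 404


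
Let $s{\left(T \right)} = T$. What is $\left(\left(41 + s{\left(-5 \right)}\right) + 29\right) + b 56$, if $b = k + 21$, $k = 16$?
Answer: $2137$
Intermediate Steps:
$b = 37$ ($b = 16 + 21 = 37$)
$\left(\left(41 + s{\left(-5 \right)}\right) + 29\right) + b 56 = \left(\left(41 - 5\right) + 29\right) + 37 \cdot 56 = \left(36 + 29\right) + 2072 = 65 + 2072 = 2137$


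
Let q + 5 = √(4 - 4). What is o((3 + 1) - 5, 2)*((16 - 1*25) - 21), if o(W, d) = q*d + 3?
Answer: 210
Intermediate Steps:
q = -5 (q = -5 + √(4 - 4) = -5 + √0 = -5 + 0 = -5)
o(W, d) = 3 - 5*d (o(W, d) = -5*d + 3 = 3 - 5*d)
o((3 + 1) - 5, 2)*((16 - 1*25) - 21) = (3 - 5*2)*((16 - 1*25) - 21) = (3 - 10)*((16 - 25) - 21) = -7*(-9 - 21) = -7*(-30) = 210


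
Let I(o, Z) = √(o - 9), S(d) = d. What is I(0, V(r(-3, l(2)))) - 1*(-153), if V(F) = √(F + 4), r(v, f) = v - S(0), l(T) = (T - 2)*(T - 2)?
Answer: 153 + 3*I ≈ 153.0 + 3.0*I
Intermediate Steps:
l(T) = (-2 + T)² (l(T) = (-2 + T)*(-2 + T) = (-2 + T)²)
r(v, f) = v (r(v, f) = v - 1*0 = v + 0 = v)
V(F) = √(4 + F)
I(o, Z) = √(-9 + o)
I(0, V(r(-3, l(2)))) - 1*(-153) = √(-9 + 0) - 1*(-153) = √(-9) + 153 = 3*I + 153 = 153 + 3*I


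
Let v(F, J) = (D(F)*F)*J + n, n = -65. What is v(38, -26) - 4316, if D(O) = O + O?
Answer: -79469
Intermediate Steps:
D(O) = 2*O
v(F, J) = -65 + 2*J*F**2 (v(F, J) = ((2*F)*F)*J - 65 = (2*F**2)*J - 65 = 2*J*F**2 - 65 = -65 + 2*J*F**2)
v(38, -26) - 4316 = (-65 + 2*(-26)*38**2) - 4316 = (-65 + 2*(-26)*1444) - 4316 = (-65 - 75088) - 4316 = -75153 - 4316 = -79469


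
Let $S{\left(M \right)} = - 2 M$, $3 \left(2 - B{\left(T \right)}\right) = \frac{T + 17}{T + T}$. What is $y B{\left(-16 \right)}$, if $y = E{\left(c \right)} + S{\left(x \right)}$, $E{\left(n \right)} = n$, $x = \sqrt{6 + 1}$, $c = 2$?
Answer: $\frac{193}{48} - \frac{193 \sqrt{7}}{48} \approx -6.6173$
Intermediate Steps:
$x = \sqrt{7} \approx 2.6458$
$B{\left(T \right)} = 2 - \frac{17 + T}{6 T}$ ($B{\left(T \right)} = 2 - \frac{\left(T + 17\right) \frac{1}{T + T}}{3} = 2 - \frac{\left(17 + T\right) \frac{1}{2 T}}{3} = 2 - \frac{\frac{1}{2} \frac{1}{T} \left(17 + T\right)}{3} = 2 - \frac{17 + T}{6 T}$)
$y = 2 - 2 \sqrt{7} \approx -3.2915$
$y B{\left(-16 \right)} = \left(2 - 2 \sqrt{7}\right) \frac{-17 + 11 \left(-16\right)}{6 \left(-16\right)} = \left(2 - 2 \sqrt{7}\right) \frac{1}{6} \left(- \frac{1}{16}\right) \left(-17 - 176\right) = \left(2 - 2 \sqrt{7}\right) \frac{1}{6} \left(- \frac{1}{16}\right) \left(-193\right) = \left(2 - 2 \sqrt{7}\right) \frac{193}{96} = \frac{193}{48} - \frac{193 \sqrt{7}}{48}$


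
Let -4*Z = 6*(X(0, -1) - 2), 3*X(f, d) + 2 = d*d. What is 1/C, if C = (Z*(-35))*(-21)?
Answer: 2/5145 ≈ 0.00038873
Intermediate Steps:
X(f, d) = -2/3 + d**2/3 (X(f, d) = -2/3 + (d*d)/3 = -2/3 + d**2/3)
Z = 7/2 (Z = -3*((-2/3 + (1/3)*(-1)**2) - 2)/2 = -3*((-2/3 + (1/3)*1) - 2)/2 = -3*((-2/3 + 1/3) - 2)/2 = -3*(-1/3 - 2)/2 = -3*(-7)/(2*3) = -1/4*(-14) = 7/2 ≈ 3.5000)
C = 5145/2 (C = ((7/2)*(-35))*(-21) = -245/2*(-21) = 5145/2 ≈ 2572.5)
1/C = 1/(5145/2) = 2/5145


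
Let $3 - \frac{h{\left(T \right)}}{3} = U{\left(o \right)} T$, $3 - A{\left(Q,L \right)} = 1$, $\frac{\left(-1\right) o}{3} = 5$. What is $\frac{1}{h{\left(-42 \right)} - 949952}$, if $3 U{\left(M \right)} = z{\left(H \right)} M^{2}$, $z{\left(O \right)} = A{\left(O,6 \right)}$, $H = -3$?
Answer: $- \frac{1}{931043} \approx -1.0741 \cdot 10^{-6}$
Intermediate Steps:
$o = -15$ ($o = \left(-3\right) 5 = -15$)
$A{\left(Q,L \right)} = 2$ ($A{\left(Q,L \right)} = 3 - 1 = 2$)
$z{\left(O \right)} = 2$
$U{\left(M \right)} = \frac{2 M^{2}}{3}$
$h{\left(T \right)} = 9 - 450 T$ ($h{\left(T \right)} = 9 - 3 \frac{2 \left(-15\right)^{2}}{3} T = 9 - 3 \cdot \frac{2}{3} \cdot 225 T = 9 - 3 \cdot 150 T = 9 - 450 T$)
$\frac{1}{h{\left(-42 \right)} - 949952} = \frac{1}{\left(9 - -18900\right) - 949952} = \frac{1}{\left(9 + 18900\right) - 949952} = \frac{1}{18909 - 949952} = \frac{1}{-931043} = - \frac{1}{931043}$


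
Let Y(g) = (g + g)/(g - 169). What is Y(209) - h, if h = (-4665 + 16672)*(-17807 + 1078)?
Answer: 4017302269/20 ≈ 2.0087e+8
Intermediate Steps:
Y(g) = 2*g/(-169 + g) (Y(g) = (2*g)/(-169 + g) = 2*g/(-169 + g))
h = -200865103 (h = 12007*(-16729) = -200865103)
Y(209) - h = 2*209/(-169 + 209) - 1*(-200865103) = 2*209/40 + 200865103 = 2*209*(1/40) + 200865103 = 209/20 + 200865103 = 4017302269/20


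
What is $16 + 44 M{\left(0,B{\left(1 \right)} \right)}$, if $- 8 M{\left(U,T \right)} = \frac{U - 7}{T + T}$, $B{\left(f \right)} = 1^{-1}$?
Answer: $\frac{141}{4} \approx 35.25$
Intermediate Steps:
$B{\left(f \right)} = 1$
$M{\left(U,T \right)} = - \frac{-7 + U}{16 T}$ ($M{\left(U,T \right)} = - \frac{\left(U - 7\right) \frac{1}{T + T}}{8} = - \frac{\left(-7 + U\right) \frac{1}{2 T}}{8} = - \frac{\frac{1}{2} \frac{1}{T} \left(-7 + U\right)}{8} = - \frac{-7 + U}{16 T}$)
$16 + 44 M{\left(0,B{\left(1 \right)} \right)} = 16 + 44 \frac{7 - 0}{16 \cdot 1} = 16 + 44 \cdot \frac{1}{16} \cdot 1 \left(7 + 0\right) = 16 + 44 \cdot \frac{1}{16} \cdot 1 \cdot 7 = 16 + 44 \cdot \frac{7}{16} = 16 + \frac{77}{4} = \frac{141}{4}$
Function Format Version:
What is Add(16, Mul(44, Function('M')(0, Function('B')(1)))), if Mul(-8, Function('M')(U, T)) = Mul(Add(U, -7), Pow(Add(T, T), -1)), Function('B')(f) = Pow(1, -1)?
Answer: Rational(141, 4) ≈ 35.250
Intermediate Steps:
Function('B')(f) = 1
Function('M')(U, T) = Mul(Rational(-1, 16), Pow(T, -1), Add(-7, U)) (Function('M')(U, T) = Mul(Rational(-1, 8), Mul(Add(U, -7), Pow(Add(T, T), -1))) = Mul(Rational(-1, 8), Mul(Add(-7, U), Pow(Mul(2, T), -1))) = Mul(Rational(-1, 8), Mul(Add(-7, U), Mul(Rational(1, 2), Pow(T, -1)))) = Mul(Rational(-1, 8), Mul(Rational(1, 2), Pow(T, -1), Add(-7, U))) = Mul(Rational(-1, 16), Pow(T, -1), Add(-7, U)))
Add(16, Mul(44, Function('M')(0, Function('B')(1)))) = Add(16, Mul(44, Mul(Rational(1, 16), Pow(1, -1), Add(7, Mul(-1, 0))))) = Add(16, Mul(44, Mul(Rational(1, 16), 1, Add(7, 0)))) = Add(16, Mul(44, Mul(Rational(1, 16), 1, 7))) = Add(16, Mul(44, Rational(7, 16))) = Add(16, Rational(77, 4)) = Rational(141, 4)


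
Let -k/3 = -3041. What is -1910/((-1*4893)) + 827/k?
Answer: 7157147/14879613 ≈ 0.48100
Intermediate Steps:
k = 9123 (k = -3*(-3041) = 9123)
-1910/((-1*4893)) + 827/k = -1910/((-1*4893)) + 827/9123 = -1910/(-4893) + 827*(1/9123) = -1910*(-1/4893) + 827/9123 = 1910/4893 + 827/9123 = 7157147/14879613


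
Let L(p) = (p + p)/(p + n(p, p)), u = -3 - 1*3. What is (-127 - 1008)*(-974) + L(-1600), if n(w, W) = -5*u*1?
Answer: 173562250/157 ≈ 1.1055e+6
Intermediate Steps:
u = -6 (u = -3 - 3 = -6)
n(w, W) = 30 (n(w, W) = -5*(-6)*1 = 30*1 = 30)
L(p) = 2*p/(30 + p) (L(p) = (p + p)/(p + 30) = (2*p)/(30 + p) = 2*p/(30 + p))
(-127 - 1008)*(-974) + L(-1600) = (-127 - 1008)*(-974) + 2*(-1600)/(30 - 1600) = -1135*(-974) + 2*(-1600)/(-1570) = 1105490 + 2*(-1600)*(-1/1570) = 1105490 + 320/157 = 173562250/157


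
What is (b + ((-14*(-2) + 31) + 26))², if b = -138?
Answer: 2809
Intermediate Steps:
(b + ((-14*(-2) + 31) + 26))² = (-138 + ((-14*(-2) + 31) + 26))² = (-138 + ((28 + 31) + 26))² = (-138 + (59 + 26))² = (-138 + 85)² = (-53)² = 2809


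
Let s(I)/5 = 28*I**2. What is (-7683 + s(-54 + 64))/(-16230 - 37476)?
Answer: -6317/53706 ≈ -0.11762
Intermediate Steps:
s(I) = 140*I**2 (s(I) = 5*(28*I**2) = 140*I**2)
(-7683 + s(-54 + 64))/(-16230 - 37476) = (-7683 + 140*(-54 + 64)**2)/(-16230 - 37476) = (-7683 + 140*10**2)/(-53706) = (-7683 + 140*100)*(-1/53706) = (-7683 + 14000)*(-1/53706) = 6317*(-1/53706) = -6317/53706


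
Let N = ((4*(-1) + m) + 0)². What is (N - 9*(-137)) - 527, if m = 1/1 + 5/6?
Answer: 25585/36 ≈ 710.69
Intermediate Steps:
m = 11/6 (m = 1*1 + 5*(⅙) = 1 + ⅚ = 11/6 ≈ 1.8333)
N = 169/36 (N = ((4*(-1) + 11/6) + 0)² = ((-4 + 11/6) + 0)² = (-13/6 + 0)² = (-13/6)² = 169/36 ≈ 4.6944)
(N - 9*(-137)) - 527 = (169/36 - 9*(-137)) - 527 = (169/36 + 1233) - 527 = 44557/36 - 527 = 25585/36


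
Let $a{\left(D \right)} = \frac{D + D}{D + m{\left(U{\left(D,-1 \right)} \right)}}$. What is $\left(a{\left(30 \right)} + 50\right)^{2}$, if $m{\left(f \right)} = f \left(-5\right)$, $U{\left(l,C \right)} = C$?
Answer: $\frac{131044}{49} \approx 2674.4$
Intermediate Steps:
$m{\left(f \right)} = - 5 f$
$a{\left(D \right)} = \frac{2 D}{5 + D}$ ($a{\left(D \right)} = \frac{D + D}{D - -5} = \frac{2 D}{D + 5} = \frac{2 D}{5 + D}$)
$\left(a{\left(30 \right)} + 50\right)^{2} = \left(2 \cdot 30 \frac{1}{5 + 30} + 50\right)^{2} = \left(2 \cdot 30 \cdot \frac{1}{35} + 50\right)^{2} = \left(\frac{12}{7} + 50\right)^{2} = \left(\frac{362}{7}\right)^{2} = \frac{131044}{49}$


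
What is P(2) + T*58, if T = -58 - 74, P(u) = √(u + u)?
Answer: -7654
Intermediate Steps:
P(u) = √2*√u (P(u) = √(2*u) = √2*√u)
T = -132
P(2) + T*58 = √2*√2 - 132*58 = 2 - 7656 = -7654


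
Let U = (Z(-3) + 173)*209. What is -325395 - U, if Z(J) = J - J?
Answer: -361552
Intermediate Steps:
Z(J) = 0
U = 36157 (U = (0 + 173)*209 = 173*209 = 36157)
-325395 - U = -325395 - 1*36157 = -325395 - 36157 = -361552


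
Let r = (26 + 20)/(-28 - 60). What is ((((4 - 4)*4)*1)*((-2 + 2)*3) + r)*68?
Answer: -391/11 ≈ -35.545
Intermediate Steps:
r = -23/44 (r = 46/(-88) = 46*(-1/88) = -23/44 ≈ -0.52273)
((((4 - 4)*4)*1)*((-2 + 2)*3) + r)*68 = ((((4 - 4)*4)*1)*((-2 + 2)*3) - 23/44)*68 = (((0*4)*1)*(0*3) - 23/44)*68 = ((0*1)*0 - 23/44)*68 = (0*0 - 23/44)*68 = (0 - 23/44)*68 = -23/44*68 = -391/11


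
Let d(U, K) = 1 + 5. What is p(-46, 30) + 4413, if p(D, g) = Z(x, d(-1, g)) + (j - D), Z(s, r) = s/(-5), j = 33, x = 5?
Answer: 4491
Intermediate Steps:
d(U, K) = 6
Z(s, r) = -s/5 (Z(s, r) = s*(-⅕) = -s/5)
p(D, g) = 32 - D (p(D, g) = -⅕*5 + (33 - D) = -1 + (33 - D) = 32 - D)
p(-46, 30) + 4413 = (32 - 1*(-46)) + 4413 = (32 + 46) + 4413 = 78 + 4413 = 4491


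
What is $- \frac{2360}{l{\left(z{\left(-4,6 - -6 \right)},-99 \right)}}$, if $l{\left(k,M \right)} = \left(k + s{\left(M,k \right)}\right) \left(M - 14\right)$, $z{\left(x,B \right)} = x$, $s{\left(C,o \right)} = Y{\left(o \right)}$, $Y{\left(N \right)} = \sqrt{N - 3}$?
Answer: $- \frac{9440}{2599} - \frac{2360 i \sqrt{7}}{2599} \approx -3.6322 - 2.4025 i$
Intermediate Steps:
$Y{\left(N \right)} = \sqrt{-3 + N}$
$s{\left(C,o \right)} = \sqrt{-3 + o}$
$l{\left(k,M \right)} = \left(-14 + M\right) \left(k + \sqrt{-3 + k}\right)$ ($l{\left(k,M \right)} = \left(k + \sqrt{-3 + k}\right) \left(M - 14\right) = \left(k + \sqrt{-3 + k}\right) \left(-14 + M\right) = \left(-14 + M\right) \left(k + \sqrt{-3 + k}\right)$)
$- \frac{2360}{l{\left(z{\left(-4,6 - -6 \right)},-99 \right)}} = - \frac{2360}{\left(-14\right) \left(-4\right) - 14 \sqrt{-3 - 4} - -396 - 99 \sqrt{-3 - 4}} = - \frac{2360}{56 - 14 \sqrt{-7} + 396 - 99 \sqrt{-7}} = - \frac{2360}{56 - 14 i \sqrt{7} + 396 - 99 i \sqrt{7}} = - \frac{2360}{452 - 113 i \sqrt{7}}$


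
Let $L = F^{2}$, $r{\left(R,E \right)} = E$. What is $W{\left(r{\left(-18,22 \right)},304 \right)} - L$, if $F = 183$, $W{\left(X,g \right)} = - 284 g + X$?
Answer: $-119803$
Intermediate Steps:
$W{\left(X,g \right)} = X - 284 g$
$L = 33489$ ($L = 183^{2} = 33489$)
$W{\left(r{\left(-18,22 \right)},304 \right)} - L = \left(22 - 86336\right) - 33489 = -86314 - 33489 = -119803$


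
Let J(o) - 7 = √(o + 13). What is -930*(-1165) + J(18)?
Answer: 1083457 + √31 ≈ 1.0835e+6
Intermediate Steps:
J(o) = 7 + √(13 + o) (J(o) = 7 + √(o + 13) = 7 + √(13 + o))
-930*(-1165) + J(18) = -930*(-1165) + (7 + √(13 + 18)) = 1083450 + (7 + √31) = 1083457 + √31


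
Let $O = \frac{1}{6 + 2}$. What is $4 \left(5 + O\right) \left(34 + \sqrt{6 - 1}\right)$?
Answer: $697 + \frac{41 \sqrt{5}}{2} \approx 742.84$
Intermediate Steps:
$O = \frac{1}{8} \approx 0.125$
$4 \left(5 + O\right) \left(34 + \sqrt{6 - 1}\right) = 4 \left(5 + \frac{1}{8}\right) \left(34 + \sqrt{6 - 1}\right) = 4 \cdot \frac{41}{8} \left(34 + \sqrt{5}\right) = \frac{41 \left(34 + \sqrt{5}\right)}{2} = 697 + \frac{41 \sqrt{5}}{2}$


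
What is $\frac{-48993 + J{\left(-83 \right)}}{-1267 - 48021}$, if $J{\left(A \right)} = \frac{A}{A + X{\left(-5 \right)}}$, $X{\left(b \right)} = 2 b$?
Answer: $\frac{2278133}{2291892} \approx 0.994$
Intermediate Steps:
$J{\left(A \right)} = \frac{A}{-10 + A}$ ($J{\left(A \right)} = \frac{A}{A + 2 \left(-5\right)} = \frac{A}{A - 10} = \frac{A}{-10 + A}$)
$\frac{-48993 + J{\left(-83 \right)}}{-1267 - 48021} = \frac{-48993 - \frac{83}{-10 - 83}}{-1267 - 48021} = \frac{-48993 - \frac{83}{-93}}{-49288} = \left(-48993 - - \frac{83}{93}\right) \left(- \frac{1}{49288}\right) = \left(-48993 + \frac{83}{93}\right) \left(- \frac{1}{49288}\right) = \left(- \frac{4556266}{93}\right) \left(- \frac{1}{49288}\right) = \frac{2278133}{2291892}$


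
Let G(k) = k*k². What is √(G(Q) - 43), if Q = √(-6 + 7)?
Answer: I*√42 ≈ 6.4807*I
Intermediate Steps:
Q = 1 (Q = √1 = 1)
G(k) = k³
√(G(Q) - 43) = √(1³ - 43) = √(1 - 43) = √(-42) = I*√42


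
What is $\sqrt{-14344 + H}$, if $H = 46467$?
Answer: $\sqrt{32123} \approx 179.23$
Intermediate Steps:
$\sqrt{-14344 + H} = \sqrt{-14344 + 46467} = \sqrt{32123}$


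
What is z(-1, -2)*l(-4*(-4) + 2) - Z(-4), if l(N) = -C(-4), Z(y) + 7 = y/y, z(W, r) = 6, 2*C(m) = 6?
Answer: -12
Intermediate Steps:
C(m) = 3 (C(m) = (½)*6 = 3)
Z(y) = -6 (Z(y) = -7 + y/y = -7 + 1 = -6)
l(N) = -3 (l(N) = -1*3 = -3)
z(-1, -2)*l(-4*(-4) + 2) - Z(-4) = 6*(-3) - 1*(-6) = -18 + 6 = -12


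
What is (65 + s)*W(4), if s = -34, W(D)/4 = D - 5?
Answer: -124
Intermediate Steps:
W(D) = -20 + 4*D (W(D) = 4*(D - 5) = 4*(-5 + D) = -20 + 4*D)
(65 + s)*W(4) = (65 - 34)*(-20 + 4*4) = 31*(-20 + 16) = 31*(-4) = -124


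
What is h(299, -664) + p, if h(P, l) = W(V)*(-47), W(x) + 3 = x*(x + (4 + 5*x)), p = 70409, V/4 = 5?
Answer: -46010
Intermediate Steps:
V = 20 (V = 4*5 = 20)
W(x) = -3 + x*(4 + 6*x) (W(x) = -3 + x*(x + (4 + 5*x)) = -3 + x*(4 + 6*x))
h(P, l) = -116419 (h(P, l) = (-3 + 4*20 + 6*20²)*(-47) = (-3 + 80 + 6*400)*(-47) = (-3 + 80 + 2400)*(-47) = 2477*(-47) = -116419)
h(299, -664) + p = -116419 + 70409 = -46010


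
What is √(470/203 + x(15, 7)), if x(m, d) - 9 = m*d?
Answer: 2*√1198309/203 ≈ 10.785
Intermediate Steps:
x(m, d) = 9 + d*m (x(m, d) = 9 + m*d = 9 + d*m)
√(470/203 + x(15, 7)) = √(470/203 + (9 + 7*15)) = √(470*(1/203) + (9 + 105)) = √(470/203 + 114) = √(23612/203) = 2*√1198309/203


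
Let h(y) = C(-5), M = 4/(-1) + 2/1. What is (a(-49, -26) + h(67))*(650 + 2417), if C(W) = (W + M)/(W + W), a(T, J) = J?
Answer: -775951/10 ≈ -77595.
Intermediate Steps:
M = -2 (M = 4*(-1) + 2*1 = -4 + 2 = -2)
C(W) = (-2 + W)/(2*W) (C(W) = (W - 2)/(W + W) = (-2 + W)/((2*W)) = (-2 + W)*(1/(2*W)) = (-2 + W)/(2*W))
h(y) = 7/10 (h(y) = (1/2)*(-2 - 5)/(-5) = (1/2)*(-1/5)*(-7) = 7/10)
(a(-49, -26) + h(67))*(650 + 2417) = (-26 + 7/10)*(650 + 2417) = -253/10*3067 = -775951/10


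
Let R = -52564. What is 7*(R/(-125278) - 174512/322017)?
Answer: -17276044618/20170822863 ≈ -0.85649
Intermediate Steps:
7*(R/(-125278) - 174512/322017) = 7*(-52564/(-125278) - 174512/322017) = 7*(-52564*(-1/125278) - 174512*1/322017) = 7*(26282/62639 - 174512/322017) = 7*(-2468006374/20170822863) = -17276044618/20170822863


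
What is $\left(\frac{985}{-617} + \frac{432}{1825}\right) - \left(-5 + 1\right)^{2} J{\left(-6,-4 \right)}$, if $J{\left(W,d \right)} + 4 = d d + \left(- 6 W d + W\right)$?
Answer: $\frac{2484732119}{1126025} \approx 2206.6$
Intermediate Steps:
$J{\left(W,d \right)} = -4 + W + d^{2} - 6 W d$ ($J{\left(W,d \right)} = -4 + \left(d d + \left(- 6 W d + W\right)\right) = -4 - \left(- W - d^{2} + 6 W d\right) = -4 + \left(W + d^{2} - 6 W d\right) = -4 + W + d^{2} - 6 W d$)
$\left(\frac{985}{-617} + \frac{432}{1825}\right) - \left(-5 + 1\right)^{2} J{\left(-6,-4 \right)} = \left(\frac{985}{-617} + \frac{432}{1825}\right) - \left(-5 + 1\right)^{2} \left(-4 - 6 + \left(-4\right)^{2} - \left(-36\right) \left(-4\right)\right) = \left(985 \left(- \frac{1}{617}\right) + 432 \cdot \frac{1}{1825}\right) - \left(-4\right)^{2} \left(-4 - 6 + 16 - 144\right) = \left(- \frac{985}{617} + \frac{432}{1825}\right) - 16 \left(-138\right) = - \frac{1531081}{1126025} - -2208 = - \frac{1531081}{1126025} + 2208 = \frac{2484732119}{1126025}$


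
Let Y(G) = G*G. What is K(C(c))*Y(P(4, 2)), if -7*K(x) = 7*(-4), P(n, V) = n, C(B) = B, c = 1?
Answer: 64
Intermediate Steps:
Y(G) = G²
K(x) = 4 (K(x) = -(-4) = -⅐*(-28) = 4)
K(C(c))*Y(P(4, 2)) = 4*4² = 4*16 = 64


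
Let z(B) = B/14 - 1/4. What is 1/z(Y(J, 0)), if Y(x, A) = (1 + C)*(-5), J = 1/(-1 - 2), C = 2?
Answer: -28/37 ≈ -0.75676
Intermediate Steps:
J = -⅓ (J = 1/(-3) = -⅓ ≈ -0.33333)
Y(x, A) = -15 (Y(x, A) = (1 + 2)*(-5) = 3*(-5) = -15)
z(B) = -¼ + B/14 (z(B) = B*(1/14) - 1*¼ = B/14 - ¼ = -¼ + B/14)
1/z(Y(J, 0)) = 1/(-¼ + (1/14)*(-15)) = 1/(-¼ - 15/14) = 1/(-37/28) = -28/37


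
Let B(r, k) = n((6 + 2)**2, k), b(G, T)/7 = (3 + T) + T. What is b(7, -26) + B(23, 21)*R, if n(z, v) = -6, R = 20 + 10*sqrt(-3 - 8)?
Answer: -463 - 60*I*sqrt(11) ≈ -463.0 - 199.0*I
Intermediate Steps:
b(G, T) = 21 + 14*T (b(G, T) = 7*((3 + T) + T) = 7*(3 + 2*T) = 21 + 14*T)
R = 20 + 10*I*sqrt(11) (R = 20 + 10*sqrt(-11) = 20 + 10*(I*sqrt(11)) = 20 + 10*I*sqrt(11) ≈ 20.0 + 33.166*I)
B(r, k) = -6
b(7, -26) + B(23, 21)*R = (21 + 14*(-26)) - 6*(20 + 10*I*sqrt(11)) = (21 - 364) + (-120 - 60*I*sqrt(11)) = -343 + (-120 - 60*I*sqrt(11)) = -463 - 60*I*sqrt(11)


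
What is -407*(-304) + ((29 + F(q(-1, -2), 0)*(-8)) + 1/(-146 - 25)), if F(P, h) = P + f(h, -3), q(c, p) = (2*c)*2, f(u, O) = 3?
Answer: 21163814/171 ≈ 1.2377e+5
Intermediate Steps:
q(c, p) = 4*c
F(P, h) = 3 + P (F(P, h) = P + 3 = 3 + P)
-407*(-304) + ((29 + F(q(-1, -2), 0)*(-8)) + 1/(-146 - 25)) = -407*(-304) + ((29 + (3 + 4*(-1))*(-8)) + 1/(-146 - 25)) = 123728 + ((29 + (3 - 4)*(-8)) + 1/(-171)) = 123728 + ((29 - 1*(-8)) - 1/171) = 123728 + ((29 + 8) - 1/171) = 123728 + (37 - 1/171) = 123728 + 6326/171 = 21163814/171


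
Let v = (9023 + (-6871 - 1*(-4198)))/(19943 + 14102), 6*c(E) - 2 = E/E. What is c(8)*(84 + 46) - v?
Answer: 441315/6809 ≈ 64.813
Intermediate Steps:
c(E) = 1/2 (c(E) = 1/3 + (E/E)/6 = 1/3 + (1/6)*1 = 1/3 + 1/6 = 1/2)
v = 1270/6809 (v = (9023 + (-6871 + 4198))/34045 = (9023 - 2673)*(1/34045) = 6350*(1/34045) = 1270/6809 ≈ 0.18652)
c(8)*(84 + 46) - v = (84 + 46)/2 - 1*1270/6809 = (1/2)*130 - 1270/6809 = 65 - 1270/6809 = 441315/6809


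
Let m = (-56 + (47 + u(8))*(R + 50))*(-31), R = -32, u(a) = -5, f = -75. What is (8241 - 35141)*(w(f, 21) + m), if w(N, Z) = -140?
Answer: 587496000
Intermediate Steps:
m = -21700 (m = (-56 + (47 - 5)*(-32 + 50))*(-31) = (-56 + 42*18)*(-31) = (-56 + 756)*(-31) = 700*(-31) = -21700)
(8241 - 35141)*(w(f, 21) + m) = (8241 - 35141)*(-140 - 21700) = -26900*(-21840) = 587496000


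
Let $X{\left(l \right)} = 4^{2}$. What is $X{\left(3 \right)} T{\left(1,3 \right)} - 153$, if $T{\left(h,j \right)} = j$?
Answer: $-105$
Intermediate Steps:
$X{\left(l \right)} = 16$
$X{\left(3 \right)} T{\left(1,3 \right)} - 153 = 16 \cdot 3 - 153 = 48 - 153 = -105$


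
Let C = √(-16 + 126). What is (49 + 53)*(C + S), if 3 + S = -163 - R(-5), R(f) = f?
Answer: -16422 + 102*√110 ≈ -15352.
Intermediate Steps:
S = -161 (S = -3 + (-163 - 1*(-5)) = -3 + (-163 + 5) = -3 - 158 = -161)
C = √110 ≈ 10.488
(49 + 53)*(C + S) = (49 + 53)*(√110 - 161) = 102*(-161 + √110) = -16422 + 102*√110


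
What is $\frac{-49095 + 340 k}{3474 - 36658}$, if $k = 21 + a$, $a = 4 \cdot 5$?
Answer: $\frac{35155}{33184} \approx 1.0594$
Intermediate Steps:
$a = 20$
$k = 41$ ($k = 21 + 20 = 41$)
$\frac{-49095 + 340 k}{3474 - 36658} = \frac{-49095 + 340 \cdot 41}{3474 - 36658} = \frac{-49095 + 13940}{-33184} = \left(-35155\right) \left(- \frac{1}{33184}\right) = \frac{35155}{33184}$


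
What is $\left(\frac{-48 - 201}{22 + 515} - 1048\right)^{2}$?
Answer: $\frac{35221905625}{32041} \approx 1.0993 \cdot 10^{6}$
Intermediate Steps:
$\left(\frac{-48 - 201}{22 + 515} - 1048\right)^{2} = \left(- \frac{249}{537} - 1048\right)^{2} = \left(\left(-249\right) \frac{1}{537} - 1048\right)^{2} = \left(- \frac{83}{179} - 1048\right)^{2} = \left(- \frac{187675}{179}\right)^{2} = \frac{35221905625}{32041}$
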